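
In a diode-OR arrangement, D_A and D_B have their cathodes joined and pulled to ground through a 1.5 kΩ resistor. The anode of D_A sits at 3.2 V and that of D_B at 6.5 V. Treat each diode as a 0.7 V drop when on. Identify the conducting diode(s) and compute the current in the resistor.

Assume both conduct. Then node N would need to be at both 3.2−0.7 = 2.5 V and 6.5−0.7 = 5.8 V, which is impossible.
Assume only D_B conducts: V_N = 6.5 − 0.7 = 5.8 V, so I_R = 5.8/1.5 = 3.87 mA.
Check D_A: its anode-to-cathode voltage is 3.2 − 5.8 = -2.6 V < 0.7 V, so it is off. The assumption is consistent.

Only D_B conducts; I_R ≈ 3.9 mA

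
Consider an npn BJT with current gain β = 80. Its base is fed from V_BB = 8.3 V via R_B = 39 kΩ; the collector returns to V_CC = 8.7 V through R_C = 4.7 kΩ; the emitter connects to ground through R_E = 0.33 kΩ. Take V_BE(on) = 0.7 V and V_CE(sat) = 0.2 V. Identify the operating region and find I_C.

Assume active: I_B = (8.3 − 0.7)/(39 + 81×0.33) = 0.116 mA, I_C = β·I_B = 9.25 mA.
Then V_CE = 8.7 − 9.25×4.7 − 9.37×0.33 = -37.9 V < 0.2 V — the active assumption fails.
Re-solve with V_CE = 0.2 V. KCL at the emitter: V_E/R_E = (V_BB−0.7−V_E)/R_B + (V_CC−0.2−V_E)/R_C, giving V_E = 0.613 V.
I_C = (V_CC − 0.2 − V_E)/R_C = (8.5 − 0.613)/4.7 = 1.68 mA.
Check: I_B = (7.6 − 0.613)/39 = 0.179 mA, and β·I_B = 14.3 mA > I_C, confirming saturation.

saturation; I_C ≈ 1.7 mA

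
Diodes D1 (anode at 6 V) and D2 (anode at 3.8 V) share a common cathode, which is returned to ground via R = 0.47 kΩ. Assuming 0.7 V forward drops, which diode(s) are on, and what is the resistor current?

Only D1 conducts; I_R ≈ 11 mA

Assume both conduct. Then node N would need to be at both 6−0.7 = 5.3 V and 3.8−0.7 = 3.1 V, which is impossible.
Assume only D1 conducts: V_N = 6 − 0.7 = 5.3 V, so I_R = 5.3/0.47 = 11.3 mA.
Check D2: its anode-to-cathode voltage is 3.8 − 5.3 = -1.5 V < 0.7 V, so it is off. The assumption is consistent.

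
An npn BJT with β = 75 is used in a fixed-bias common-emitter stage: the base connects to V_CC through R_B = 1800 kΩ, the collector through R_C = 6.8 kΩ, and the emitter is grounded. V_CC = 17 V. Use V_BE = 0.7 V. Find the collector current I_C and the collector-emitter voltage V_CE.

Base loop: V_CC = I_B·R_B + V_BE, so I_B = (17 − 0.7)/1800 kΩ = 0.00906 mA.
In the active region I_C = β·I_B = 75 × 0.00906 = 0.679 mA.
Collector loop: V_CE = V_CC − I_C·R_C = 17 − 0.679×6.8 = 12.4 V.
Since V_CE = 12.4 V > V_CE(sat) ≈ 0.2 V, the transistor is in the active region as assumed.

I_C ≈ 0.68 mA, V_CE ≈ 12 V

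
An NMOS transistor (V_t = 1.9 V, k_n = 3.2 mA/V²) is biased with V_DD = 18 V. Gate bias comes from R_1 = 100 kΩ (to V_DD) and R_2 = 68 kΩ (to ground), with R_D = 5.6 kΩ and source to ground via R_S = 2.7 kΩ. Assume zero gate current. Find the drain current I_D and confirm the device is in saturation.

I_D ≈ 1.6 mA

V_G = V_DD·R_2/(R_1+R_2) = 18×68/168 = 7.29 V.
Assume saturation: I_D = (k_n/2)(V_GS − V_t)² with V_GS = V_G − I_D·R_S = 7.29 − 2.7·I_D.
Substituting gives 11.7·I_D² − 47.5·I_D + 46.4 = 0, with roots I_D = 1.62 or 2.45 mA.
The root I_D = 2.45 mA gives V_GS = 0.662 V ≤ V_t, so take I_D = 1.62 mA.
Then V_GS = 2.91 V and V_DS = V_DD − I_D(R_D+R_S) = 18 − 1.62×8.3 = 4.54 V.
Saturation requires V_DS ≥ V_GS − V_t = 1.01 V; 4.54 ≥ 1.01 ✓.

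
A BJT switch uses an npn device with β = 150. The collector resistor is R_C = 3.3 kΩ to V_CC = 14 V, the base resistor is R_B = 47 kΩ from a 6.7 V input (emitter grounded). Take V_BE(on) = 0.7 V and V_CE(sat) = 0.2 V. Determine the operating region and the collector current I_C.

Assume active: I_B = (6.7 − 0.7)/47 = 0.128 mA, giving I_C = β·I_B = 19.1 mA.
But then V_CE = 14 − 19.1×3.3 = -49.2 V < V_CE(sat) = 0.2 V — impossible in the active region.
So the transistor is saturated. With V_CE = 0.2 V, I_C = (V_CC − 0.2)/R_C = 13.8/3.3 = 4.18 mA.
Check: β·I_B = 19.1 mA > I_C = 4.18 mA, confirming saturation.

saturation; I_C ≈ 4.2 mA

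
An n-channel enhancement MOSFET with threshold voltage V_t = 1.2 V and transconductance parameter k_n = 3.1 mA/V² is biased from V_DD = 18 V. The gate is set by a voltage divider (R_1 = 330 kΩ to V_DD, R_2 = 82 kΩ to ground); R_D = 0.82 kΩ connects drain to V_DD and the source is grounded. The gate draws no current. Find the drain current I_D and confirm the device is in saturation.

I_D ≈ 8.8 mA

V_G = V_DD·R_2/(R_1+R_2) = 18×82/412 = 3.58 V. With the source grounded, V_GS = V_G = 3.58 V.
Assume saturation: I_D = (k_n/2)(V_GS − V_t)² = (3.1/2)×(3.58 − 1.2)² = 1.55×2.38² = 8.8 mA.
V_DS = V_DD − I_D·R_D = 18 − 8.8×0.82 = 10.8 V.
Saturation requires V_DS ≥ V_GS − V_t = 2.38 V; 10.8 ≥ 2.38 ✓.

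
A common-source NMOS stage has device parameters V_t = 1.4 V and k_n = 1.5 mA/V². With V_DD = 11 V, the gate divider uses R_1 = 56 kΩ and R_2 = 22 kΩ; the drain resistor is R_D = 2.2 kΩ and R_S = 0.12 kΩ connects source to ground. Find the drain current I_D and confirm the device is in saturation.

V_G = V_DD·R_2/(R_1+R_2) = 11×22/78 = 3.1 V.
Assume saturation: I_D = (k_n/2)(V_GS − V_t)² with V_GS = V_G − I_D·R_S = 3.1 − 0.12·I_D.
Substituting gives 0.0108·I_D² − 1.31·I_D + 2.17 = 0, with roots I_D = 1.69 or 119 mA.
The root I_D = 119 mA gives V_GS = -11.2 V ≤ V_t, so take I_D = 1.69 mA.
Then V_GS = 2.9 V and V_DS = V_DD − I_D(R_D+R_S) = 11 − 1.69×2.32 = 7.08 V.
Saturation requires V_DS ≥ V_GS − V_t = 1.5 V; 7.08 ≥ 1.5 ✓.

I_D ≈ 1.7 mA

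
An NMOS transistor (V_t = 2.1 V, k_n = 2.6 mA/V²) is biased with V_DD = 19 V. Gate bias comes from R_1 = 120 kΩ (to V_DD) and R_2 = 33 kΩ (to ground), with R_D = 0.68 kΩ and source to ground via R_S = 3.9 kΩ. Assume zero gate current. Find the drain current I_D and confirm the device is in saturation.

I_D ≈ 0.37 mA

V_G = V_DD·R_2/(R_1+R_2) = 19×33/153 = 4.1 V.
Assume saturation: I_D = (k_n/2)(V_GS − V_t)² with V_GS = V_G − I_D·R_S = 4.1 − 3.9·I_D.
Substituting gives 19.8·I_D² − 21.3·I_D + 5.19 = 0, with roots I_D = 0.375 or 0.701 mA.
The root I_D = 0.701 mA gives V_GS = 1.37 V ≤ V_t, so take I_D = 0.375 mA.
Then V_GS = 2.64 V and V_DS = V_DD − I_D(R_D+R_S) = 19 − 0.375×4.58 = 17.3 V.
Saturation requires V_DS ≥ V_GS − V_t = 0.537 V; 17.3 ≥ 0.537 ✓.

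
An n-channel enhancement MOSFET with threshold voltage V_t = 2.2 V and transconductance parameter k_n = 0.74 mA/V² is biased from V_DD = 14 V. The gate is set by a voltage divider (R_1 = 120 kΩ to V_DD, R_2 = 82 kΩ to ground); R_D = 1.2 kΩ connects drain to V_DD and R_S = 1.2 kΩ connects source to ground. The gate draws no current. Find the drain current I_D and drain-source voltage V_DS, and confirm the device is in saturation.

I_D ≈ 1.3 mA, V_DS ≈ 11 V

V_G = V_DD·R_2/(R_1+R_2) = 14×82/202 = 5.68 V.
Assume saturation: I_D = (k_n/2)(V_GS − V_t)² with V_GS = V_G − I_D·R_S = 5.68 − 1.2·I_D.
Substituting gives 0.533·I_D² − 4.09·I_D + 4.49 = 0, with roots I_D = 1.33 or 6.36 mA.
The root I_D = 6.36 mA gives V_GS = -1.94 V ≤ V_t, so take I_D = 1.33 mA.
Then V_GS = 4.09 V and V_DS = V_DD − I_D(R_D+R_S) = 14 − 1.33×2.4 = 10.8 V.
Saturation requires V_DS ≥ V_GS − V_t = 1.89 V; 10.8 ≥ 1.89 ✓.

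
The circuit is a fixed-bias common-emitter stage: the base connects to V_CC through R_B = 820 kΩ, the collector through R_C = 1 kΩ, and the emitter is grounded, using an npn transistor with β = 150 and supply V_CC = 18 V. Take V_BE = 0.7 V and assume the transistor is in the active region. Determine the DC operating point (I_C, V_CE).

I_C ≈ 3.2 mA, V_CE ≈ 15 V

Base loop: V_CC = I_B·R_B + V_BE, so I_B = (18 − 0.7)/820 kΩ = 0.0211 mA.
In the active region I_C = β·I_B = 150 × 0.0211 = 3.16 mA.
Collector loop: V_CE = V_CC − I_C·R_C = 18 − 3.16×1 = 14.8 V.
Since V_CE = 14.8 V > V_CE(sat) ≈ 0.2 V, the transistor is in the active region as assumed.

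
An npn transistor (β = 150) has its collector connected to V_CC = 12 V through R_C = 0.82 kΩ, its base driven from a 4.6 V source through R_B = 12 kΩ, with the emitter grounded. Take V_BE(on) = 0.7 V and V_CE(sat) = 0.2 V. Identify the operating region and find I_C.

Assume active: I_B = (4.6 − 0.7)/12 = 0.325 mA, giving I_C = β·I_B = 48.7 mA.
But then V_CE = 12 − 48.7×0.82 = -28 V < V_CE(sat) = 0.2 V — impossible in the active region.
So the transistor is saturated. With V_CE = 0.2 V, I_C = (V_CC − 0.2)/R_C = 11.8/0.82 = 14.4 mA.
Check: β·I_B = 48.7 mA > I_C = 14.4 mA, confirming saturation.

saturation; I_C ≈ 14 mA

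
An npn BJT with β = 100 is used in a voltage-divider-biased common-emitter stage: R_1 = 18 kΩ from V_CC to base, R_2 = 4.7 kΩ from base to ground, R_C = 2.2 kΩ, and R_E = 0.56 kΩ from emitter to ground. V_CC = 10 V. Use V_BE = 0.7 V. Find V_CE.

Thevenize the base divider: V_Th = V_CC·R_2/(R_1+R_2) = 10×4.7/22.7 = 2.07 V, R_Th = R_1‖R_2 = 3.73 kΩ.
Base-emitter loop: V_Th = I_B·R_Th + V_BE + (β+1)I_B·R_E, so I_B = (2.07 − 0.7) / (3.73 + 101×0.56) = 0.0227 mA.
I_C = β·I_B = 100×0.0227 = 2.27 mA, and I_E = (β+1)I_B = 2.3 mA.
V_CE = V_CC − I_C·R_C − I_E·R_E = 10 − 2.27×2.2 − 2.3×0.56 = 3.71 V.
V_CE = 3.71 V > 0.2 V confirms active-region operation.

V_CE ≈ 3.7 V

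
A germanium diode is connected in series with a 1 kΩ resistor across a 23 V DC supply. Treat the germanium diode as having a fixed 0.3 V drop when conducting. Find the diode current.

KVL around the loop: 23 = V_D + I·R = 0.3 + I × 1 kΩ.
So I = (23 − 0.3) / 1 kΩ = 22.7 / 1 = 22.7 mA.

I ≈ 23 mA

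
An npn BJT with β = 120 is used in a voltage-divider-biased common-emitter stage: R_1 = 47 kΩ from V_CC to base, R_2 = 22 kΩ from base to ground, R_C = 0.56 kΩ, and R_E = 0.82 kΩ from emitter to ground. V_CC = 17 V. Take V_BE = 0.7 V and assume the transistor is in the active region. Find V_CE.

Thevenize the base divider: V_Th = V_CC·R_2/(R_1+R_2) = 17×22/69 = 5.42 V, R_Th = R_1‖R_2 = 15 kΩ.
Base-emitter loop: V_Th = I_B·R_Th + V_BE + (β+1)I_B·R_E, so I_B = (5.42 − 0.7) / (15 + 121×0.82) = 0.0413 mA.
I_C = β·I_B = 120×0.0413 = 4.96 mA, and I_E = (β+1)I_B = 5 mA.
V_CE = V_CC − I_C·R_C − I_E·R_E = 17 − 4.96×0.56 − 5×0.82 = 10.1 V.
V_CE = 10.1 V > 0.2 V confirms active-region operation.

V_CE ≈ 10 V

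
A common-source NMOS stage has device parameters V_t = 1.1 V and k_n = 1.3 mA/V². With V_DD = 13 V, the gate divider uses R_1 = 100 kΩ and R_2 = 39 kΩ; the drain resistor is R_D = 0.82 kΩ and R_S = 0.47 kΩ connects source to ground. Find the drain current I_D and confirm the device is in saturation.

I_D ≈ 1.8 mA

V_G = V_DD·R_2/(R_1+R_2) = 13×39/139 = 3.65 V.
Assume saturation: I_D = (k_n/2)(V_GS − V_t)² with V_GS = V_G − I_D·R_S = 3.65 − 0.47·I_D.
Substituting gives 0.144·I_D² − 2.56·I_D + 4.22 = 0, with roots I_D = 1.84 or 16 mA.
The root I_D = 16 mA gives V_GS = -3.86 V ≤ V_t, so take I_D = 1.84 mA.
Then V_GS = 2.78 V and V_DS = V_DD − I_D(R_D+R_S) = 13 − 1.84×1.29 = 10.6 V.
Saturation requires V_DS ≥ V_GS − V_t = 1.68 V; 10.6 ≥ 1.68 ✓.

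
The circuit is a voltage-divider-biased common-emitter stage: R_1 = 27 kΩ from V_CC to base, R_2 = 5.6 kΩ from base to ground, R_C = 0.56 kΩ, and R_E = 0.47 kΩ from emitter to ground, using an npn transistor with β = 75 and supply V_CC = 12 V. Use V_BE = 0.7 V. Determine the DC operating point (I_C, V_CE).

I_C ≈ 2.5 mA, V_CE ≈ 9.4 V

Thevenize the base divider: V_Th = V_CC·R_2/(R_1+R_2) = 12×5.6/32.6 = 2.06 V, R_Th = R_1‖R_2 = 4.64 kΩ.
Base-emitter loop: V_Th = I_B·R_Th + V_BE + (β+1)I_B·R_E, so I_B = (2.06 − 0.7) / (4.64 + 76×0.47) = 0.0337 mA.
I_C = β·I_B = 75×0.0337 = 2.53 mA, and I_E = (β+1)I_B = 2.56 mA.
V_CE = V_CC − I_C·R_C − I_E·R_E = 12 − 2.53×0.56 − 2.56×0.47 = 9.38 V.
V_CE = 9.38 V > 0.2 V confirms active-region operation.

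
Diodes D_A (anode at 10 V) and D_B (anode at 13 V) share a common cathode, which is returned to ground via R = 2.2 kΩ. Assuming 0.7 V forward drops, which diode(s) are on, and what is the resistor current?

Assume both conduct. Then node N would need to be at both 10−0.7 = 9.3 V and 13−0.7 = 12.3 V, which is impossible.
Assume only D_B conducts: V_N = 13 − 0.7 = 12.3 V, so I_R = 12.3/2.2 = 5.59 mA.
Check D_A: its anode-to-cathode voltage is 10 − 12.3 = -2.3 V < 0.7 V, so it is off. The assumption is consistent.

Only D_B conducts; I_R ≈ 5.6 mA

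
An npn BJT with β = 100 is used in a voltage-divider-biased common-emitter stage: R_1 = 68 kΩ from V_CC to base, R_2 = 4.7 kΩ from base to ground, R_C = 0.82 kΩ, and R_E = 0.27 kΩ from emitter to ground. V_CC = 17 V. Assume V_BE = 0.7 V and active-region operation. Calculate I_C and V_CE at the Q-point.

I_C ≈ 1.3 mA, V_CE ≈ 16 V

Thevenize the base divider: V_Th = V_CC·R_2/(R_1+R_2) = 17×4.7/72.7 = 1.1 V, R_Th = R_1‖R_2 = 4.4 kΩ.
Base-emitter loop: V_Th = I_B·R_Th + V_BE + (β+1)I_B·R_E, so I_B = (1.1 − 0.7) / (4.4 + 101×0.27) = 0.0126 mA.
I_C = β·I_B = 100×0.0126 = 1.26 mA, and I_E = (β+1)I_B = 1.27 mA.
V_CE = V_CC − I_C·R_C − I_E·R_E = 17 − 1.26×0.82 − 1.27×0.27 = 15.6 V.
V_CE = 15.6 V > 0.2 V confirms active-region operation.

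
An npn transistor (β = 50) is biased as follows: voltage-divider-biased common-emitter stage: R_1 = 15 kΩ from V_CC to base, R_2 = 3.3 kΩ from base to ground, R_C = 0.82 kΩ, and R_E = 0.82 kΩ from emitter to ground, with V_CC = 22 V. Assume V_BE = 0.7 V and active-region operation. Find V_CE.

Thevenize the base divider: V_Th = V_CC·R_2/(R_1+R_2) = 22×3.3/18.3 = 3.97 V, R_Th = R_1‖R_2 = 2.7 kΩ.
Base-emitter loop: V_Th = I_B·R_Th + V_BE + (β+1)I_B·R_E, so I_B = (3.97 − 0.7) / (2.7 + 51×0.82) = 0.0734 mA.
I_C = β·I_B = 50×0.0734 = 3.67 mA, and I_E = (β+1)I_B = 3.74 mA.
V_CE = V_CC − I_C·R_C − I_E·R_E = 22 − 3.67×0.82 − 3.74×0.82 = 15.9 V.
V_CE = 15.9 V > 0.2 V confirms active-region operation.

V_CE ≈ 16 V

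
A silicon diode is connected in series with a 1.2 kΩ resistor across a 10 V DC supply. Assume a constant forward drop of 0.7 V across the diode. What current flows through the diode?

KVL around the loop: 10 = V_D + I·R = 0.7 + I × 1.2 kΩ.
So I = (10 − 0.7) / 1.2 kΩ = 9.3 / 1.2 = 7.75 mA.

I ≈ 7.8 mA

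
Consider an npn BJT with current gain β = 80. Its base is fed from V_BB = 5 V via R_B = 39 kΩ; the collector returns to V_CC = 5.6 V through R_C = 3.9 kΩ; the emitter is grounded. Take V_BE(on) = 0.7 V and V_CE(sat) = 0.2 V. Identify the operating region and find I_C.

Assume active: I_B = (5 − 0.7)/39 = 0.11 mA, giving I_C = β·I_B = 8.82 mA.
But then V_CE = 5.6 − 8.82×3.9 = -28.8 V < V_CE(sat) = 0.2 V — impossible in the active region.
So the transistor is saturated. With V_CE = 0.2 V, I_C = (V_CC − 0.2)/R_C = 5.4/3.9 = 1.38 mA.
Check: β·I_B = 8.82 mA > I_C = 1.38 mA, confirming saturation.

saturation; I_C ≈ 1.4 mA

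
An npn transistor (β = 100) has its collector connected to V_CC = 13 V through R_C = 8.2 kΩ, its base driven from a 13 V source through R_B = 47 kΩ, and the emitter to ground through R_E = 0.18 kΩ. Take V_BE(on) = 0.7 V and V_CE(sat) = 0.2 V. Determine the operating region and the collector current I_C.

saturation; I_C ≈ 1.5 mA

Assume active: I_B = (13 − 0.7)/(47 + 101×0.18) = 0.189 mA, I_C = β·I_B = 18.9 mA.
Then V_CE = 13 − 18.9×8.2 − 19.1×0.18 = -145 V < 0.2 V — the active assumption fails.
Re-solve with V_CE = 0.2 V. KCL at the emitter: V_E/R_E = (V_BB−0.7−V_E)/R_B + (V_CC−0.2−V_E)/R_C, giving V_E = 0.32 V.
I_C = (V_CC − 0.2 − V_E)/R_C = (12.8 − 0.32)/8.2 = 1.52 mA.
Check: I_B = (12.3 − 0.32)/47 = 0.255 mA, and β·I_B = 25.5 mA > I_C, confirming saturation.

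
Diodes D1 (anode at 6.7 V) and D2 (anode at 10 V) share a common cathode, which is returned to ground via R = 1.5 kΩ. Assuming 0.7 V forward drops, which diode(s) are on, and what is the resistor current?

Only D2 conducts; I_R ≈ 6.2 mA

Assume both conduct. Then node N would need to be at both 6.7−0.7 = 6 V and 10−0.7 = 9.3 V, which is impossible.
Assume only D2 conducts: V_N = 10 − 0.7 = 9.3 V, so I_R = 9.3/1.5 = 6.2 mA.
Check D1: its anode-to-cathode voltage is 6.7 − 9.3 = -2.6 V < 0.7 V, so it is off. The assumption is consistent.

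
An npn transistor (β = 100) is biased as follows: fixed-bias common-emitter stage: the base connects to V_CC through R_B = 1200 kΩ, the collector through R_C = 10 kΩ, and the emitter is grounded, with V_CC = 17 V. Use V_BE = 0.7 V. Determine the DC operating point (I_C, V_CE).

I_C ≈ 1.4 mA, V_CE ≈ 3.4 V

Base loop: V_CC = I_B·R_B + V_BE, so I_B = (17 − 0.7)/1200 kΩ = 0.0136 mA.
In the active region I_C = β·I_B = 100 × 0.0136 = 1.36 mA.
Collector loop: V_CE = V_CC − I_C·R_C = 17 − 1.36×10 = 3.42 V.
Since V_CE = 3.42 V > V_CE(sat) ≈ 0.2 V, the transistor is in the active region as assumed.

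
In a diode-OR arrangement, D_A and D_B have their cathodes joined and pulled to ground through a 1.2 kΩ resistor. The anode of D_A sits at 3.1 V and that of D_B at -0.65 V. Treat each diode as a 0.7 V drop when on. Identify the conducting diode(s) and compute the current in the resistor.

Assume both conduct. Then node N would need to be at both 3.1−0.7 = 2.4 V and -0.65−0.7 = -1.35 V, which is impossible.
Assume only D_A conducts: V_N = 3.1 − 0.7 = 2.4 V, so I_R = 2.4/1.2 = 2 mA.
Check D_B: its anode-to-cathode voltage is -0.65 − 2.4 = -3.05 V < 0.7 V, so it is off. The assumption is consistent.

Only D_A conducts; I_R ≈ 2 mA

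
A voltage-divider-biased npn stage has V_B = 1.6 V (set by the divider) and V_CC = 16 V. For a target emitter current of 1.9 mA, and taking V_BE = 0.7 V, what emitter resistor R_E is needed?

R_E ≈ 0.47 kΩ

V_E = V_B − V_BE = 1.6 − 0.7 = 0.9 V.
R_E = V_E / I_E = 0.9 / 1.9 = 0.474 kΩ.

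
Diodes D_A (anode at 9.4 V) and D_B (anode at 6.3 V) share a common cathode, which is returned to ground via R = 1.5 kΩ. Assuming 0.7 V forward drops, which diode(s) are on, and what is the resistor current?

Assume both conduct. Then node N would need to be at both 9.4−0.7 = 8.7 V and 6.3−0.7 = 5.6 V, which is impossible.
Assume only D_A conducts: V_N = 9.4 − 0.7 = 8.7 V, so I_R = 8.7/1.5 = 5.8 mA.
Check D_B: its anode-to-cathode voltage is 6.3 − 8.7 = -2.4 V < 0.7 V, so it is off. The assumption is consistent.

Only D_A conducts; I_R ≈ 5.8 mA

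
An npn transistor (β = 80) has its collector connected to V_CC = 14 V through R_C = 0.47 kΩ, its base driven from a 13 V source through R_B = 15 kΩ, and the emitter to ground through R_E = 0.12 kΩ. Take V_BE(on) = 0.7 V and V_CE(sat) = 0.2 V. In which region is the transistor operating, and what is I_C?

saturation; I_C ≈ 23 mA

Assume active: I_B = (13 − 0.7)/(15 + 81×0.12) = 0.498 mA, I_C = β·I_B = 39.8 mA.
Then V_CE = 14 − 39.8×0.47 − 40.3×0.12 = -9.55 V < 0.2 V — the active assumption fails.
Re-solve with V_CE = 0.2 V. KCL at the emitter: V_E/R_E = (V_BB−0.7−V_E)/R_B + (V_CC−0.2−V_E)/R_C, giving V_E = 2.87 V.
I_C = (V_CC − 0.2 − V_E)/R_C = (13.8 − 2.87)/0.47 = 23.3 mA.
Check: I_B = (12.3 − 2.87)/15 = 0.629 mA, and β·I_B = 50.3 mA > I_C, confirming saturation.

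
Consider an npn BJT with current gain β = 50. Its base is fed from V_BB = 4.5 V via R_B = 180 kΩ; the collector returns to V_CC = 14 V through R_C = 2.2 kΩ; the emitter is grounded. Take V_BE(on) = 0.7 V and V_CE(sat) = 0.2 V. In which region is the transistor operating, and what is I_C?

active; I_C ≈ 1.1 mA

Assume active. Base-emitter loop: I_B = (V_BB − V_BE)/R_B = (4.5 − 0.7)/180 = 0.0211 mA.
I_C = β·I_B = 50×0.0211 = 1.06 mA.
V_CE = V_CC − I_C·R_C = 14 − 1.06×2.2 = 11.7 V > V_CE(sat), so the active-region assumption holds.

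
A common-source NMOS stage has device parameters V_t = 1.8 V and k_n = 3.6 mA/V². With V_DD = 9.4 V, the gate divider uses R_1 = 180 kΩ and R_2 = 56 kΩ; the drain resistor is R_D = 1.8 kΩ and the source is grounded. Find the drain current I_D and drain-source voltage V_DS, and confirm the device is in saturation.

I_D ≈ 0.33 mA, V_DS ≈ 8.8 V

V_G = V_DD·R_2/(R_1+R_2) = 9.4×56/236 = 2.23 V. With the source grounded, V_GS = V_G = 2.23 V.
Assume saturation: I_D = (k_n/2)(V_GS − V_t)² = (3.6/2)×(2.23 − 1.8)² = 1.8×0.431² = 0.334 mA.
V_DS = V_DD − I_D·R_D = 9.4 − 0.334×1.8 = 8.8 V.
Saturation requires V_DS ≥ V_GS − V_t = 0.431 V; 8.8 ≥ 0.431 ✓.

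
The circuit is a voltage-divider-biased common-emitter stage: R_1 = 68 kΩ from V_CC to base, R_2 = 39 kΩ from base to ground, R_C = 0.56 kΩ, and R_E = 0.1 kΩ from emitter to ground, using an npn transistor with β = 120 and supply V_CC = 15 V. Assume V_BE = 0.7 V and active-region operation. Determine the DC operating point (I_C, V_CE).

I_C ≈ 16 mA, V_CE ≈ 4.8 V

Thevenize the base divider: V_Th = V_CC·R_2/(R_1+R_2) = 15×39/107 = 5.47 V, R_Th = R_1‖R_2 = 24.8 kΩ.
Base-emitter loop: V_Th = I_B·R_Th + V_BE + (β+1)I_B·R_E, so I_B = (5.47 − 0.7) / (24.8 + 121×0.1) = 0.129 mA.
I_C = β·I_B = 120×0.129 = 15.5 mA, and I_E = (β+1)I_B = 15.6 mA.
V_CE = V_CC − I_C·R_C − I_E·R_E = 15 − 15.5×0.56 − 15.6×0.1 = 4.75 V.
V_CE = 4.75 V > 0.2 V confirms active-region operation.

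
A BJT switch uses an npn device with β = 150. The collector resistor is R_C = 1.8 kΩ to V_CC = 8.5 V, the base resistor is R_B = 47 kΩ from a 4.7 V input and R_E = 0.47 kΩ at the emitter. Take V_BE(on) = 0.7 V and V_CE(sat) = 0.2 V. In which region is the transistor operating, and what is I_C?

Assume active: I_B = (4.7 − 0.7)/(47 + 151×0.47) = 0.0339 mA, I_C = β·I_B = 5.09 mA.
Then V_CE = 8.5 − 5.09×1.8 − 5.12×0.47 = -3.06 V < 0.2 V — the active assumption fails.
Re-solve with V_CE = 0.2 V. KCL at the emitter: V_E/R_E = (V_BB−0.7−V_E)/R_B + (V_CC−0.2−V_E)/R_C, giving V_E = 1.74 V.
I_C = (V_CC − 0.2 − V_E)/R_C = (8.3 − 1.74)/1.8 = 3.65 mA.
Check: I_B = (4 − 1.74)/47 = 0.0482 mA, and β·I_B = 7.22 mA > I_C, confirming saturation.

saturation; I_C ≈ 3.6 mA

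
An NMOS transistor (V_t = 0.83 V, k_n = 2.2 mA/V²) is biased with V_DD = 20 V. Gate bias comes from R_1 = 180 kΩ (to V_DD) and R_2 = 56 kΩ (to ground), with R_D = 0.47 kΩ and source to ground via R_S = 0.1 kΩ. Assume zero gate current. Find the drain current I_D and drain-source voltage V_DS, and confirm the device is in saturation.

V_G = V_DD·R_2/(R_1+R_2) = 20×56/236 = 4.75 V.
Assume saturation: I_D = (k_n/2)(V_GS − V_t)² with V_GS = V_G − I_D·R_S = 4.75 − 0.1·I_D.
Substituting gives 0.011·I_D² − 1.86·I_D + 16.9 = 0, with roots I_D = 9.61 or 160 mA.
The root I_D = 160 mA gives V_GS = -11.2 V ≤ V_t, so take I_D = 9.61 mA.
Then V_GS = 3.79 V and V_DS = V_DD − I_D(R_D+R_S) = 20 − 9.61×0.57 = 14.5 V.
Saturation requires V_DS ≥ V_GS − V_t = 2.96 V; 14.5 ≥ 2.96 ✓.

I_D ≈ 9.6 mA, V_DS ≈ 15 V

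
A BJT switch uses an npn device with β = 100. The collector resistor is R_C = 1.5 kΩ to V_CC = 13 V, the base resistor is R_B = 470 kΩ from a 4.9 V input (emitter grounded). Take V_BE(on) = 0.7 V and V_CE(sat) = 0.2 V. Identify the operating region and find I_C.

Assume active. Base-emitter loop: I_B = (V_BB − V_BE)/R_B = (4.9 − 0.7)/470 = 0.00894 mA.
I_C = β·I_B = 100×0.00894 = 0.894 mA.
V_CE = V_CC − I_C·R_C = 13 − 0.894×1.5 = 11.7 V > V_CE(sat), so the active-region assumption holds.

active; I_C ≈ 0.89 mA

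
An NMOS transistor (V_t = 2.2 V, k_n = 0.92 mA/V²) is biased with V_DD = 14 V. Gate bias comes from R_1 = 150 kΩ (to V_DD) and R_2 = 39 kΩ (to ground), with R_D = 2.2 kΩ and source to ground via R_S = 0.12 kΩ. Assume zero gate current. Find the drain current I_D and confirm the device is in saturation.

V_G = V_DD·R_2/(R_1+R_2) = 14×39/189 = 2.89 V.
Assume saturation: I_D = (k_n/2)(V_GS − V_t)² with V_GS = V_G − I_D·R_S = 2.89 − 0.12·I_D.
Substituting gives 0.00662·I_D² − 1.08·I_D + 0.218 = 0, with roots I_D = 0.203 or 162 mA.
The root I_D = 162 mA gives V_GS = -16.6 V ≤ V_t, so take I_D = 0.203 mA.
Then V_GS = 2.86 V and V_DS = V_DD − I_D(R_D+R_S) = 14 − 0.203×2.32 = 13.5 V.
Saturation requires V_DS ≥ V_GS − V_t = 0.665 V; 13.5 ≥ 0.665 ✓.

I_D ≈ 0.2 mA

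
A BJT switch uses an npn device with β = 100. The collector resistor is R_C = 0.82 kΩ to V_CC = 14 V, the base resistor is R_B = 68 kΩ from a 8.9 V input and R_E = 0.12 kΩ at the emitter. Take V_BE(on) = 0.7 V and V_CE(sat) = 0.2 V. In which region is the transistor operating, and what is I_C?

active; I_C ≈ 10 mA

Assume active. Base-emitter loop: I_B = (V_BB − V_BE)/(R_B + (β+1)R_E) = (8.9 − 0.7)/(68 + 101×0.12) = 0.102 mA.
I_C = β·I_B = 100×0.102 = 10.2 mA.
V_CE = V_CC − I_C·R_C − I_E·R_E = 14 − 10.2×0.82 − 10.3×0.12 = 4.37 V > V_CE(sat), so the active-region assumption holds.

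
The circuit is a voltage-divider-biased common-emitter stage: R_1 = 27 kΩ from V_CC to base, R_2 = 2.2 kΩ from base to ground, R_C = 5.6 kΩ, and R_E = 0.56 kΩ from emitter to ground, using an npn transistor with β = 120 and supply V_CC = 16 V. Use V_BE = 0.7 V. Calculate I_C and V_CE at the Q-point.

Thevenize the base divider: V_Th = V_CC·R_2/(R_1+R_2) = 16×2.2/29.2 = 1.21 V, R_Th = R_1‖R_2 = 2.03 kΩ.
Base-emitter loop: V_Th = I_B·R_Th + V_BE + (β+1)I_B·R_E, so I_B = (1.21 − 0.7) / (2.03 + 121×0.56) = 0.00724 mA.
I_C = β·I_B = 120×0.00724 = 0.869 mA, and I_E = (β+1)I_B = 0.876 mA.
V_CE = V_CC − I_C·R_C − I_E·R_E = 16 − 0.869×5.6 − 0.876×0.56 = 10.6 V.
V_CE = 10.6 V > 0.2 V confirms active-region operation.

I_C ≈ 0.87 mA, V_CE ≈ 11 V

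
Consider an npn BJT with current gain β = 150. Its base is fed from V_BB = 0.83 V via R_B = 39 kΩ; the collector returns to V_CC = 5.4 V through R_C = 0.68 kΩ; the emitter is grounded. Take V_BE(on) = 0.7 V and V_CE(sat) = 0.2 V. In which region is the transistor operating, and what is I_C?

active; I_C ≈ 0.5 mA

Assume active. Base-emitter loop: I_B = (V_BB − V_BE)/R_B = (0.83 − 0.7)/39 = 0.00333 mA.
I_C = β·I_B = 150×0.00333 = 0.5 mA.
V_CE = V_CC − I_C·R_C = 5.4 − 0.5×0.68 = 5.06 V > V_CE(sat), so the active-region assumption holds.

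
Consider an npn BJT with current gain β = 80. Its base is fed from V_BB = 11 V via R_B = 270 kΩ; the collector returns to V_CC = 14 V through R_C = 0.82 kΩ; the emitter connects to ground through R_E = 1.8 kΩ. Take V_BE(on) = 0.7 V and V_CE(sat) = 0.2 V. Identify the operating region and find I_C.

Assume active. Base-emitter loop: I_B = (V_BB − V_BE)/(R_B + (β+1)R_E) = (11 − 0.7)/(270 + 81×1.8) = 0.0248 mA.
I_C = β·I_B = 80×0.0248 = 1.98 mA.
V_CE = V_CC − I_C·R_C − I_E·R_E = 14 − 1.98×0.82 − 2.01×1.8 = 8.76 V > V_CE(sat), so the active-region assumption holds.

active; I_C ≈ 2 mA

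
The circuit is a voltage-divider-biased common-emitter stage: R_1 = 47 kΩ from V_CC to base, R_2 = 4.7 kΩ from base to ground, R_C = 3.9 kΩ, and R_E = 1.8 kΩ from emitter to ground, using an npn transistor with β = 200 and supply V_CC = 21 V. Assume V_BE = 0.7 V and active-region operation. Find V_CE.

V_CE ≈ 17 V

Thevenize the base divider: V_Th = V_CC·R_2/(R_1+R_2) = 21×4.7/51.7 = 1.91 V, R_Th = R_1‖R_2 = 4.27 kΩ.
Base-emitter loop: V_Th = I_B·R_Th + V_BE + (β+1)I_B·R_E, so I_B = (1.91 − 0.7) / (4.27 + 201×1.8) = 0.0033 mA.
I_C = β·I_B = 200×0.0033 = 0.661 mA, and I_E = (β+1)I_B = 0.664 mA.
V_CE = V_CC − I_C·R_C − I_E·R_E = 21 − 0.661×3.9 − 0.664×1.8 = 17.2 V.
V_CE = 17.2 V > 0.2 V confirms active-region operation.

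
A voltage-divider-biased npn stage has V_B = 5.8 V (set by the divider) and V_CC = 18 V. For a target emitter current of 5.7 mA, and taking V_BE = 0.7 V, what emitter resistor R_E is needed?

R_E ≈ 0.89 kΩ

V_E = V_B − V_BE = 5.8 − 0.7 = 5.1 V.
R_E = V_E / I_E = 5.1 / 5.7 = 0.895 kΩ.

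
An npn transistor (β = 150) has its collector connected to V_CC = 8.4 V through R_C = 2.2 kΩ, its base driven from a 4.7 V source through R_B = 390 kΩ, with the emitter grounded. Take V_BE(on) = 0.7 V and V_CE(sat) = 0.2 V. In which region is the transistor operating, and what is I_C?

active; I_C ≈ 1.5 mA

Assume active. Base-emitter loop: I_B = (V_BB − V_BE)/R_B = (4.7 − 0.7)/390 = 0.0103 mA.
I_C = β·I_B = 150×0.0103 = 1.54 mA.
V_CE = V_CC − I_C·R_C = 8.4 − 1.54×2.2 = 5.02 V > V_CE(sat), so the active-region assumption holds.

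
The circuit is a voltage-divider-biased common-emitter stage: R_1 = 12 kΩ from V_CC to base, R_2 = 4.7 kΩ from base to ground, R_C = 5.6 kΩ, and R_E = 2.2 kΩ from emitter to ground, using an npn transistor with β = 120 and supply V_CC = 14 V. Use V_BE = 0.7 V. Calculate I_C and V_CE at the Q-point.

I_C ≈ 1.4 mA, V_CE ≈ 2.7 V

Thevenize the base divider: V_Th = V_CC·R_2/(R_1+R_2) = 14×4.7/16.7 = 3.94 V, R_Th = R_1‖R_2 = 3.38 kΩ.
Base-emitter loop: V_Th = I_B·R_Th + V_BE + (β+1)I_B·R_E, so I_B = (3.94 − 0.7) / (3.38 + 121×2.2) = 0.012 mA.
I_C = β·I_B = 120×0.012 = 1.44 mA, and I_E = (β+1)I_B = 1.45 mA.
V_CE = V_CC − I_C·R_C − I_E·R_E = 14 − 1.44×5.6 − 1.45×2.2 = 2.72 V.
V_CE = 2.72 V > 0.2 V confirms active-region operation.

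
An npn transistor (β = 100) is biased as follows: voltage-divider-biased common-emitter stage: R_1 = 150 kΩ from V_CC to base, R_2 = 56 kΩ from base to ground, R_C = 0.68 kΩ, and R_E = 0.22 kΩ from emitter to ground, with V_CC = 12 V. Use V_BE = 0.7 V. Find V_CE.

Thevenize the base divider: V_Th = V_CC·R_2/(R_1+R_2) = 12×56/206 = 3.26 V, R_Th = R_1‖R_2 = 40.8 kΩ.
Base-emitter loop: V_Th = I_B·R_Th + V_BE + (β+1)I_B·R_E, so I_B = (3.26 − 0.7) / (40.8 + 101×0.22) = 0.0407 mA.
I_C = β·I_B = 100×0.0407 = 4.07 mA, and I_E = (β+1)I_B = 4.11 mA.
V_CE = V_CC − I_C·R_C − I_E·R_E = 12 − 4.07×0.68 − 4.11×0.22 = 8.33 V.
V_CE = 8.33 V > 0.2 V confirms active-region operation.

V_CE ≈ 8.3 V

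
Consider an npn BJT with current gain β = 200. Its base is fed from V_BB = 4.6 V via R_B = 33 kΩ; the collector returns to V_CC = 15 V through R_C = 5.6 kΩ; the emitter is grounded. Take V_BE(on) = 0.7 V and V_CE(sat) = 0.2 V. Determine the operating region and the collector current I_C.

Assume active: I_B = (4.6 − 0.7)/33 = 0.118 mA, giving I_C = β·I_B = 23.6 mA.
But then V_CE = 15 − 23.6×5.6 = -117 V < V_CE(sat) = 0.2 V — impossible in the active region.
So the transistor is saturated. With V_CE = 0.2 V, I_C = (V_CC − 0.2)/R_C = 14.8/5.6 = 2.64 mA.
Check: β·I_B = 23.6 mA > I_C = 2.64 mA, confirming saturation.

saturation; I_C ≈ 2.6 mA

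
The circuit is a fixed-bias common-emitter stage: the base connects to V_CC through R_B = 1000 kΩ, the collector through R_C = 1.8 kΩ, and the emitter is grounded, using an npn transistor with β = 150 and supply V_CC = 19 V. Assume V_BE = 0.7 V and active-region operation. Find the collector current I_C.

I_C ≈ 2.7 mA

Base loop: V_CC = I_B·R_B + V_BE, so I_B = (19 − 0.7)/1000 kΩ = 0.0183 mA.
In the active region I_C = β·I_B = 150 × 0.0183 = 2.75 mA.
Collector loop: V_CE = V_CC − I_C·R_C = 19 − 2.75×1.8 = 14.1 V.
Since V_CE = 14.1 V > V_CE(sat) ≈ 0.2 V, the transistor is in the active region as assumed.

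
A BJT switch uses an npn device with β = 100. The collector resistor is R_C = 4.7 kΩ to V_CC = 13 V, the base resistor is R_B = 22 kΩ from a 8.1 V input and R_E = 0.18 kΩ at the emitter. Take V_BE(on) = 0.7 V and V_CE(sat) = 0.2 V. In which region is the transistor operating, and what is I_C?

Assume active: I_B = (8.1 − 0.7)/(22 + 101×0.18) = 0.184 mA, I_C = β·I_B = 18.4 mA.
Then V_CE = 13 − 18.4×4.7 − 18.6×0.18 = -76.9 V < 0.2 V — the active assumption fails.
Re-solve with V_CE = 0.2 V. KCL at the emitter: V_E/R_E = (V_BB−0.7−V_E)/R_B + (V_CC−0.2−V_E)/R_C, giving V_E = 0.526 V.
I_C = (V_CC − 0.2 − V_E)/R_C = (12.8 − 0.526)/4.7 = 2.61 mA.
Check: I_B = (7.4 − 0.526)/22 = 0.312 mA, and β·I_B = 31.2 mA > I_C, confirming saturation.

saturation; I_C ≈ 2.6 mA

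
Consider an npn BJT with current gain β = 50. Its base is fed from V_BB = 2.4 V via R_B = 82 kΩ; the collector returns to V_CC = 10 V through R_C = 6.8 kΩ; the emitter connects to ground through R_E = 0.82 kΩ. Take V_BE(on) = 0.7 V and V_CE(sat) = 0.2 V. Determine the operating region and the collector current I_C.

Assume active. Base-emitter loop: I_B = (V_BB − V_BE)/(R_B + (β+1)R_E) = (2.4 − 0.7)/(82 + 51×0.82) = 0.0137 mA.
I_C = β·I_B = 50×0.0137 = 0.686 mA.
V_CE = V_CC − I_C·R_C − I_E·R_E = 10 − 0.686×6.8 − 0.7×0.82 = 4.76 V > V_CE(sat), so the active-region assumption holds.

active; I_C ≈ 0.69 mA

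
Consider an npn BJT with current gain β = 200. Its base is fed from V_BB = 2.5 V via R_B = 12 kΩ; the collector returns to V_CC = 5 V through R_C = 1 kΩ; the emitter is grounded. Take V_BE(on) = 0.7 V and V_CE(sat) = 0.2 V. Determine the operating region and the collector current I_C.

saturation; I_C ≈ 4.8 mA

Assume active: I_B = (2.5 − 0.7)/12 = 0.15 mA, giving I_C = β·I_B = 30 mA.
But then V_CE = 5 − 30×1 = -25 V < V_CE(sat) = 0.2 V — impossible in the active region.
So the transistor is saturated. With V_CE = 0.2 V, I_C = (V_CC − 0.2)/R_C = 4.8/1 = 4.8 mA.
Check: β·I_B = 30 mA > I_C = 4.8 mA, confirming saturation.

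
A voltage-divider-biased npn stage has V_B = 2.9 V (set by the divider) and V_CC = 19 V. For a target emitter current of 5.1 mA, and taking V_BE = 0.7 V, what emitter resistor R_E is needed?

R_E ≈ 0.43 kΩ

V_E = V_B − V_BE = 2.9 − 0.7 = 2.2 V.
R_E = V_E / I_E = 2.2 / 5.1 = 0.431 kΩ.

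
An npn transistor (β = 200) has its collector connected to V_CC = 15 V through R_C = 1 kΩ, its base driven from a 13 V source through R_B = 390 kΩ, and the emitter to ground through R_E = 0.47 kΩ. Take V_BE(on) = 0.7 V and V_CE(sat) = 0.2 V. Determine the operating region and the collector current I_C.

active; I_C ≈ 5.1 mA

Assume active. Base-emitter loop: I_B = (V_BB − V_BE)/(R_B + (β+1)R_E) = (13 − 0.7)/(390 + 201×0.47) = 0.0254 mA.
I_C = β·I_B = 200×0.0254 = 5.08 mA.
V_CE = V_CC − I_C·R_C − I_E·R_E = 15 − 5.08×1 − 5.1×0.47 = 7.52 V > V_CE(sat), so the active-region assumption holds.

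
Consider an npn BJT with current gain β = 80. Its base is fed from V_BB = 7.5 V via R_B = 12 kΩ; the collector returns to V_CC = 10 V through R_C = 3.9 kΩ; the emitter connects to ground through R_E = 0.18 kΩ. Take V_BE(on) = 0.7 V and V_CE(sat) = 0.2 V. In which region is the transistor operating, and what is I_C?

saturation; I_C ≈ 2.4 mA

Assume active: I_B = (7.5 − 0.7)/(12 + 81×0.18) = 0.256 mA, I_C = β·I_B = 20.5 mA.
Then V_CE = 10 − 20.5×3.9 − 20.7×0.18 = -73.5 V < 0.2 V — the active assumption fails.
Re-solve with V_CE = 0.2 V. KCL at the emitter: V_E/R_E = (V_BB−0.7−V_E)/R_B + (V_CC−0.2−V_E)/R_C, giving V_E = 0.522 V.
I_C = (V_CC − 0.2 − V_E)/R_C = (9.8 − 0.522)/3.9 = 2.38 mA.
Check: I_B = (6.8 − 0.522)/12 = 0.523 mA, and β·I_B = 41.9 mA > I_C, confirming saturation.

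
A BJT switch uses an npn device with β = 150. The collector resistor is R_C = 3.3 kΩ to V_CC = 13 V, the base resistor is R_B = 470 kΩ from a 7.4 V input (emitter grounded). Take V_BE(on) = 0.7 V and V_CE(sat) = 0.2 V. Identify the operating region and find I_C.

Assume active. Base-emitter loop: I_B = (V_BB − V_BE)/R_B = (7.4 − 0.7)/470 = 0.0143 mA.
I_C = β·I_B = 150×0.0143 = 2.14 mA.
V_CE = V_CC − I_C·R_C = 13 − 2.14×3.3 = 5.94 V > V_CE(sat), so the active-region assumption holds.

active; I_C ≈ 2.1 mA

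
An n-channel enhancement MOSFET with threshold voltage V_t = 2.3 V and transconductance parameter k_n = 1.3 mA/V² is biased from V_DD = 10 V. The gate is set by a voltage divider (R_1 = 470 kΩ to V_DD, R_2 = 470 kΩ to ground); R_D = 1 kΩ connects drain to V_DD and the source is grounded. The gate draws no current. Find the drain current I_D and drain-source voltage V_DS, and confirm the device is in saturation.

I_D ≈ 4.7 mA, V_DS ≈ 5.3 V

V_G = V_DD·R_2/(R_1+R_2) = 10×470/940 = 5 V. With the source grounded, V_GS = V_G = 5 V.
Assume saturation: I_D = (k_n/2)(V_GS − V_t)² = (1.3/2)×(5 − 2.3)² = 0.65×2.7² = 4.74 mA.
V_DS = V_DD − I_D·R_D = 10 − 4.74×1 = 5.26 V.
Saturation requires V_DS ≥ V_GS − V_t = 2.7 V; 5.26 ≥ 2.7 ✓.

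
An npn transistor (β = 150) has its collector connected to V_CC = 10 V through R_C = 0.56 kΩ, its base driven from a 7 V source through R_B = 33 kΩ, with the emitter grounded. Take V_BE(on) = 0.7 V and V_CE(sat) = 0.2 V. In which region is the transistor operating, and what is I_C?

Assume active: I_B = (7 − 0.7)/33 = 0.191 mA, giving I_C = β·I_B = 28.6 mA.
But then V_CE = 10 − 28.6×0.56 = -6.04 V < V_CE(sat) = 0.2 V — impossible in the active region.
So the transistor is saturated. With V_CE = 0.2 V, I_C = (V_CC − 0.2)/R_C = 9.8/0.56 = 17.5 mA.
Check: β·I_B = 28.6 mA > I_C = 17.5 mA, confirming saturation.

saturation; I_C ≈ 18 mA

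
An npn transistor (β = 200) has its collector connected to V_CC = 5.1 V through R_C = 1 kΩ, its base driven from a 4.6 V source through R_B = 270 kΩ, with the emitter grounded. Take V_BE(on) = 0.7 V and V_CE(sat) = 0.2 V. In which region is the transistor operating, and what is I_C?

Assume active. Base-emitter loop: I_B = (V_BB − V_BE)/R_B = (4.6 − 0.7)/270 = 0.0144 mA.
I_C = β·I_B = 200×0.0144 = 2.89 mA.
V_CE = V_CC − I_C·R_C = 5.1 − 2.89×1 = 2.21 V > V_CE(sat), so the active-region assumption holds.

active; I_C ≈ 2.9 mA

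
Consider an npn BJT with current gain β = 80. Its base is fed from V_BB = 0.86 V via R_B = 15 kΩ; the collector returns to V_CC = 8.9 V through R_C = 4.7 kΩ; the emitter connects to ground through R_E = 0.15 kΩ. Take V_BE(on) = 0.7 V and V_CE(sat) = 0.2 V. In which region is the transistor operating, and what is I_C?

active; I_C ≈ 0.47 mA

Assume active. Base-emitter loop: I_B = (V_BB − V_BE)/(R_B + (β+1)R_E) = (0.86 − 0.7)/(15 + 81×0.15) = 0.00589 mA.
I_C = β·I_B = 80×0.00589 = 0.471 mA.
V_CE = V_CC − I_C·R_C − I_E·R_E = 8.9 − 0.471×4.7 − 0.477×0.15 = 6.61 V > V_CE(sat), so the active-region assumption holds.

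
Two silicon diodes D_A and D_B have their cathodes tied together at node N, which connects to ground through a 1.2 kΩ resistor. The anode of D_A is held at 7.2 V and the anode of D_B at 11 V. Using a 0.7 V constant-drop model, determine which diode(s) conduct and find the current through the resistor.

Only D_B conducts; I_R ≈ 8.6 mA

Assume both conduct. Then node N would need to be at both 7.2−0.7 = 6.5 V and 11−0.7 = 10.3 V, which is impossible.
Assume only D_B conducts: V_N = 11 − 0.7 = 10.3 V, so I_R = 10.3/1.2 = 8.58 mA.
Check D_A: its anode-to-cathode voltage is 7.2 − 10.3 = -3.1 V < 0.7 V, so it is off. The assumption is consistent.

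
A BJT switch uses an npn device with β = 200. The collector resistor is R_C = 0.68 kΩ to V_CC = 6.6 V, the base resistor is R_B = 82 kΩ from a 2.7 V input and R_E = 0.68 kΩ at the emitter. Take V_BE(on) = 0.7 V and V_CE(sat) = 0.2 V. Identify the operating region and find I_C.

Assume active. Base-emitter loop: I_B = (V_BB − V_BE)/(R_B + (β+1)R_E) = (2.7 − 0.7)/(82 + 201×0.68) = 0.00915 mA.
I_C = β·I_B = 200×0.00915 = 1.83 mA.
V_CE = V_CC − I_C·R_C − I_E·R_E = 6.6 − 1.83×0.68 − 1.84×0.68 = 4.11 V > V_CE(sat), so the active-region assumption holds.

active; I_C ≈ 1.8 mA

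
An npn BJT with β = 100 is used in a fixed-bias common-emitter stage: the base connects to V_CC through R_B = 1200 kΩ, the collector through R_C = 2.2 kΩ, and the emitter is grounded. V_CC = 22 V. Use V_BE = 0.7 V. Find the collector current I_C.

I_C ≈ 1.8 mA

Base loop: V_CC = I_B·R_B + V_BE, so I_B = (22 − 0.7)/1200 kΩ = 0.0178 mA.
In the active region I_C = β·I_B = 100 × 0.0178 = 1.78 mA.
Collector loop: V_CE = V_CC − I_C·R_C = 22 − 1.78×2.2 = 18.1 V.
Since V_CE = 18.1 V > V_CE(sat) ≈ 0.2 V, the transistor is in the active region as assumed.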